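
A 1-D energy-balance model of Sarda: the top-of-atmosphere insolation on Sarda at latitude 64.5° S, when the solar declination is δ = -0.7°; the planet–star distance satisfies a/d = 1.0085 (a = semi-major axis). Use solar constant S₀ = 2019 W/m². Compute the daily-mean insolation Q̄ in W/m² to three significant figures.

cos H₀ = −tan(-64.5°) tan(-0.700°) = -0.0256, H₀ = 1.5964 rad.
Bracket: H₀ sin φ sin δ + cos φ cos δ sin H₀ = 1.5964×-0.90259×-0.01222 + 0.43051×0.99993×0.99967 = 0.017608 + 0.430338 = 0.447946.
Inverse-square distance factor (a/d)² = 1.0085² = 1.017072.
Q̄ = (S₀/π) × 1.017072 × [bracket] = (2019/π) × 1.017072 × 0.447946 = 292.8 W/m².

Q̄ ≈ 293 W/m²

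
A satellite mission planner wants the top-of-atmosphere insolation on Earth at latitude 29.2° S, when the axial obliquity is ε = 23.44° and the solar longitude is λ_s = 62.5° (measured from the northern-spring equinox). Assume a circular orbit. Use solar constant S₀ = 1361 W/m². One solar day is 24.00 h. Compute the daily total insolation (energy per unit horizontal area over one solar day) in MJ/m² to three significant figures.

21.1 MJ/m²

Solar declination: sin δ = sin ε · sin λ_s = sin 23.44° × sin 62.5° = 0.35284, so δ = +20.661°.
cos H₀ = −tan(-29.2°) tan(+20.661°) = 0.2108, H₀ = 1.3585 rad.
Bracket: H₀ sin φ sin δ + cos φ cos δ sin H₀ = 1.3585×-0.48786×0.35284 + 0.87292×0.93568×0.97754 = -0.233847 + 0.798429 = 0.564582.
Q̄ = (S₀/π) × [bracket] = (1361/π) × 0.564582 = 244.59 W/m².
Daily total = Q̄ × 24.00 h × 3600 s/h = 244.59 × 24.00 × 3600 / 10⁶ = 21.13 MJ/m².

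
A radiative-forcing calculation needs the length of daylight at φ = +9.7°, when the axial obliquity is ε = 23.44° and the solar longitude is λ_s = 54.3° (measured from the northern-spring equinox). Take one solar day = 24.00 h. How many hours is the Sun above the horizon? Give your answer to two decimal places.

12.45 h

Solar declination: sin δ = sin ε · sin λ_s = sin 23.44° × sin 54.3° = 0.32304, so δ = +18.847°.
cos H₀ = −tan φ · tan δ = −tan(+9.7°) × tan(+18.847°) = -0.0583, so H₀ = 1.6292 rad = 93.34°.
Daylight = 2H₀/(2π) × 24.00 h = (1.6292/π) × 24.00 = 12.45 h.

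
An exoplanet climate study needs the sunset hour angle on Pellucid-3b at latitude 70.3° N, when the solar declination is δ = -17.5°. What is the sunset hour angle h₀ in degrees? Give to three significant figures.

h₀ = 28.3°

cos h₀ = −tan ϕ · tan δ = −tan(+70.3°) × tan(-17.500°) = 0.8806, so h₀ = 0.4937 rad = 28.29°.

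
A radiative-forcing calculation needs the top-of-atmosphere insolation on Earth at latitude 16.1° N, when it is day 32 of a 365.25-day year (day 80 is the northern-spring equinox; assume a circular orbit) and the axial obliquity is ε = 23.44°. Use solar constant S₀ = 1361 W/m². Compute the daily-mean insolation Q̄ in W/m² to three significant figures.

Q̄ ≈ 344 W/m²

Solar longitude: λ_s = 360° × (32 − 80)/365.25 = -47.310°, i.e. -47.310° + 360° = 312.690°.
sin δ = sin 23.44° × sin 312.690° = -0.29239, so δ = -17.001°.
cos H₀ = −tan(+16.1°) tan(-17.001°) = 0.0882, H₀ = 1.4824 rad.
Bracket: H₀ sin φ sin δ + cos φ cos δ sin H₀ = 1.4824×0.27731×-0.29239 + 0.96078×0.95630×0.99610 = -0.120197 + 0.915211 = 0.795014.
Q̄ = (S₀/π) × [bracket] = (1361/π) × 0.795014 = 344.4 W/m².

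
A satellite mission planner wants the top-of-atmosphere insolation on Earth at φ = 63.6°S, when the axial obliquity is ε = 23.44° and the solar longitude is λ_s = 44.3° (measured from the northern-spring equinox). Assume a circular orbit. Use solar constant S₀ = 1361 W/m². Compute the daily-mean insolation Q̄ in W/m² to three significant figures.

Q̄ ≈ 48.1 W/m²

Solar declination: sin δ = sin ε · sin λ_s = sin 23.44° × sin 44.3° = 0.27782, so δ = +16.130°.
cos H₀ = −tan(-63.6°) tan(+16.130°) = 0.5826, H₀ = 0.9489 rad.
Bracket: H₀ sin φ sin δ + cos φ cos δ sin H₀ = 0.9489×-0.89571×0.27782 + 0.44464×0.96063×0.81276 = -0.236130 + 0.347158 = 0.111028.
Q̄ = (S₀/π) × [bracket] = (1361/π) × 0.111028 = 48.10 W/m².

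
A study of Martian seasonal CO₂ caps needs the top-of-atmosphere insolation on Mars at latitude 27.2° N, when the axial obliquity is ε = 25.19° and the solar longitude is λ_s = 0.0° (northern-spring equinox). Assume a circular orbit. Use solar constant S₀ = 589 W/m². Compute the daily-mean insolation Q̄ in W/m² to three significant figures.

Q̄ ≈ 167 W/m²

Solar declination: sin δ = sin ε · sin λ_s = sin 25.19° × sin 0.0° = 0.00000, so δ = +0.000°.
cos H₀ = −tan(+27.2°) tan(+0.000°) = -0.0000, H₀ = 1.5708 rad.
Bracket: H₀ sin φ sin δ + cos φ cos δ sin H₀ = 1.5708×0.45710×0.00000 + 0.88942×1.00000×1.00000 = 0.000000 + 0.889420 = 0.889420.
Q̄ = (S₀/π) × [bracket] = (589/π) × 0.889420 = 166.8 W/m².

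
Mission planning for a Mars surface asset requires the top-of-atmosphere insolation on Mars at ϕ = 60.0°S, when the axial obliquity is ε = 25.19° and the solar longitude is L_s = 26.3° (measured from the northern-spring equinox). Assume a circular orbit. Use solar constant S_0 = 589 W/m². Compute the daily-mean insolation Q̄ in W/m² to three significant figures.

Q̄ ≈ 49.1 W/m²

Solar declination: sin δ = sin ε · sin L_s = sin 25.19° × sin 26.3° = 0.18858, so δ = +10.870°.
cos h₀ = −tan(-60.0°) tan(+10.870°) = 0.3326, h₀ = 1.2317 rad.
Bracket: h₀ sin ϕ sin δ + cos ϕ cos δ sin h₀ = 1.2317×-0.86603×0.18858 + 0.50000×0.98206×0.94307 = -0.201156 + 0.463076 = 0.261920.
Q̄ = (S_0/π) × [bracket] = (589/π) × 0.261920 = 49.11 W/m².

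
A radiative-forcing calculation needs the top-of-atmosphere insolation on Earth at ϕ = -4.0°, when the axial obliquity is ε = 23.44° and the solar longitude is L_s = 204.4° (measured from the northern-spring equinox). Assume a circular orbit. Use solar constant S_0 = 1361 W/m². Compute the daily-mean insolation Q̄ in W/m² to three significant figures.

Solar declination: sin δ = sin ε · sin L_s = sin 23.44° × sin 204.4° = -0.16433, so δ = -9.458°.
cos h₀ = −tan(-4.0°) tan(-9.458°) = -0.0116, h₀ = 1.5824 rad.
Bracket: h₀ sin ϕ sin δ + cos ϕ cos δ sin h₀ = 1.5824×-0.06976×-0.16433 + 0.99756×0.98641×0.99993 = 0.018140 + 0.983934 = 1.002074.
Q̄ = (S_0/π) × [bracket] = (1361/π) × 1.002074 = 434.1 W/m².

Q̄ ≈ 434 W/m²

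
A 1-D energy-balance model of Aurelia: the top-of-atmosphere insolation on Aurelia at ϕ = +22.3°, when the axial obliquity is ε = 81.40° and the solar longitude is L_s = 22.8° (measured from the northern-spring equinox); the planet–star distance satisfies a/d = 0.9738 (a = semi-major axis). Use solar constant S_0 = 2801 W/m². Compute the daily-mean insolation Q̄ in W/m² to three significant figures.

Q̄ ≈ 926 W/m²

Solar declination: sin δ = sin ε · sin L_s = sin 81.40° × sin 22.8° = 0.38316, so δ = +22.529°.
cos h₀ = −tan(+22.3°) tan(+22.529°) = -0.1701, h₀ = 1.7418 rad.
Bracket: h₀ sin ϕ sin δ + cos ϕ cos δ sin h₀ = 1.7418×0.37946×0.38316 + 0.92521×0.92368×0.98542 = 0.253247 + 0.842138 = 1.095385.
Inverse-square distance factor (a/d)² = 0.9738² = 0.948286.
Q̄ = (S_0/π) × 0.948286 × [bracket] = (2801/π) × 0.948286 × 1.095385 = 926.1 W/m².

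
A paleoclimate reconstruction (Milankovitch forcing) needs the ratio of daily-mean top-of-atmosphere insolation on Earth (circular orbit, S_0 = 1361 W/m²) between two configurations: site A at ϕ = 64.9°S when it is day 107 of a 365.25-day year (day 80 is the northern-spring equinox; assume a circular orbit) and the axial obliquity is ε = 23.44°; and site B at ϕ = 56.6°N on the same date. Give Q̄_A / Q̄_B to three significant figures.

— Configuration A (ϕ=-64.9°):
Solar longitude: L_s = 360° × (107 − 80)/365.25 = 26.612°.
sin δ = sin 23.44° × sin 26.612° = 0.17819, so δ = +10.264°.
cos h₀ = −tan(-64.9°) tan(+10.264°) = 0.3866, h₀ = 1.1739 rad.
Bracket: h₀ sin ϕ sin δ + cos ϕ cos δ sin h₀ = 1.1739×-0.90557×0.17819 + 0.42420×0.98400×0.92226 = -0.189425 + 0.384963 = 0.195538.
Q̄ = (S_0/π) × [bracket] = (1361/π) × 0.195538 = 84.711 W/m².
— Configuration B (ϕ=+56.6°):
cos h₀ = −tan(+56.6°) tan(+10.264°) = -0.2746, h₀ = 1.8490 rad.
Bracket: h₀ sin ϕ sin δ + cos ϕ cos δ sin h₀ = 1.8490×0.83485×0.17819 + 0.55048×0.98400×0.96155 = 0.275061 + 0.520845 = 0.795906.
Q̄ = (S_0/π) × [bracket] = (1361/π) × 0.795906 = 344.80 W/m².
Ratio Q̄_A / Q̄_B = 84.711 / 344.80 = 0.2457.

Q̄_A / Q̄_B ≈ 0.246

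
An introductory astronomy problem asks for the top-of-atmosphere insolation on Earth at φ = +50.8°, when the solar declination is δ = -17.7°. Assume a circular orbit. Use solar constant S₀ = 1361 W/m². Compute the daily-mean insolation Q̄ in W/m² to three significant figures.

Q̄ ≈ 121 W/m²

cos H₀ = −tan(+50.8°) tan(-17.700°) = 0.3913, H₀ = 1.1687 rad.
Bracket: H₀ sin φ sin δ + cos φ cos δ sin H₀ = 1.1687×0.77494×-0.30403 + 0.63203×0.95266×0.92026 = -0.275352 + 0.554097 = 0.278745.
Q̄ = (S₀/π) × [bracket] = (1361/π) × 0.278745 = 120.8 W/m².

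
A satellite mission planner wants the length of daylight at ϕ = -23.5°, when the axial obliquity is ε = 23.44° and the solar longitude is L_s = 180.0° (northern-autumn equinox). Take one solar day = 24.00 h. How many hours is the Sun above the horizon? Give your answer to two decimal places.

12.00 h

Solar declination: sin δ = sin ε · sin L_s = sin 23.44° × sin 180.0° = 0.00000, so δ = +0.000°.
cos h₀ = −tan ϕ · tan δ = −tan(-23.5°) × tan(+0.000°) = 0.0000, so h₀ = 1.5708 rad = 90.00°.
Daylight = 2h₀/(2π) × 24.00 h = (1.5708/π) × 24.00 = 12.00 h.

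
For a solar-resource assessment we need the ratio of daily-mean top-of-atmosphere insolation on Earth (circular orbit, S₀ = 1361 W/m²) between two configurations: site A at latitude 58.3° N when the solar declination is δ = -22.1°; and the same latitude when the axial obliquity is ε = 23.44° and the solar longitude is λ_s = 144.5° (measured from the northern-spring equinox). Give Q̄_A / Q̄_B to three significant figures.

Q̄_A / Q̄_B ≈ 0.109

— Configuration A (φ=+58.3°):
cos H₀ = −tan(+58.3°) tan(-22.100°) = 0.6575, H₀ = 0.8533 rad.
Bracket: H₀ sin φ sin δ + cos φ cos δ sin H₀ = 0.8533×0.85081×-0.37622 + 0.52547×0.92653×0.75349 = -0.273134 + 0.366847 = 0.093713.
Q̄ = (S₀/π) × [bracket] = (1361/π) × 0.093713 = 40.598 W/m².
— Configuration B (φ=+58.3°):
Solar declination: sin δ = sin ε · sin λ_s = sin 23.44° × sin 144.5° = 0.23100, so δ = +13.356°.
cos H₀ = −tan(+58.3°) tan(+13.356°) = -0.3844, H₀ = 1.9654 rad.
Bracket: H₀ sin φ sin δ + cos φ cos δ sin H₀ = 1.9654×0.85081×0.23100 + 0.52547×0.97295×0.92316 = 0.386274 + 0.471971 = 0.858245.
Q̄ = (S₀/π) × [bracket] = (1361/π) × 0.858245 = 371.81 W/m².
Ratio Q̄_A / Q̄_B = 40.598 / 371.81 = 0.1092.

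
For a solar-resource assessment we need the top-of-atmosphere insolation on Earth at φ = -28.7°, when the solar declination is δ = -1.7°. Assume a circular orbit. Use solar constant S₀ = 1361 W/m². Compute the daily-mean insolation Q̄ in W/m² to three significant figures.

Q̄ ≈ 390 W/m²

cos H₀ = −tan(-28.7°) tan(-1.700°) = -0.0162, H₀ = 1.5870 rad.
Bracket: H₀ sin φ sin δ + cos φ cos δ sin H₀ = 1.5870×-0.48022×-0.02967 + 0.87715×0.99956×0.99987 = 0.022612 + 0.876650 = 0.899262.
Q̄ = (S₀/π) × [bracket] = (1361/π) × 0.899262 = 389.6 W/m².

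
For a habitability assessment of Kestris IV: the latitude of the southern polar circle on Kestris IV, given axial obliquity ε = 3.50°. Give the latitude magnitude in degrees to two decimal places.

The polar circle is the lowest latitude that experiences at least one full rotation of continuous darkness at the northern-summer solstice; it lies at |φ| = 90° − ε = 90° − 3.50° = 86.50°.

86.50°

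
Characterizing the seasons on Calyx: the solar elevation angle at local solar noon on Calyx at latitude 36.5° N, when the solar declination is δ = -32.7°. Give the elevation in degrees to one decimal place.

At local noon the hour angle is zero, so the zenith angle equals |ϕ − δ| = |+36.5° − (-32.700°)| = 69.200°.
Elevation = 90° − 69.200° = 20.8°.

20.8°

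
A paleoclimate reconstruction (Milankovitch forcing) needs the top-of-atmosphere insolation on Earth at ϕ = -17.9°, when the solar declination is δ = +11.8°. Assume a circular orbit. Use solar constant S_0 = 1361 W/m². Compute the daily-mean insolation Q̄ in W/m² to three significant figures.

Q̄ ≈ 362 W/m²

cos h₀ = −tan(-17.9°) tan(+11.800°) = 0.0675, h₀ = 1.5033 rad.
Bracket: h₀ sin ϕ sin δ + cos ϕ cos δ sin h₀ = 1.5033×-0.30736×0.20450 + 0.95159×0.97887×0.99772 = -0.094490 + 0.929359 = 0.834869.
Q̄ = (S_0/π) × [bracket] = (1361/π) × 0.834869 = 361.7 W/m².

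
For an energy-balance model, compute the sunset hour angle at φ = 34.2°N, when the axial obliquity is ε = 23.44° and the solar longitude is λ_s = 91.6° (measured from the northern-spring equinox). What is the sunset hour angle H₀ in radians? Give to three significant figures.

Solar declination: sin δ = sin ε · sin λ_s = sin 23.44° × sin 91.6° = 0.39763, so δ = +23.430°.
cos H₀ = −tan φ · tan δ = −tan(+34.2°) × tan(+23.430°) = -0.2945, so H₀ = 1.8697 rad = 107.13°.

H₀ = 1.87 rad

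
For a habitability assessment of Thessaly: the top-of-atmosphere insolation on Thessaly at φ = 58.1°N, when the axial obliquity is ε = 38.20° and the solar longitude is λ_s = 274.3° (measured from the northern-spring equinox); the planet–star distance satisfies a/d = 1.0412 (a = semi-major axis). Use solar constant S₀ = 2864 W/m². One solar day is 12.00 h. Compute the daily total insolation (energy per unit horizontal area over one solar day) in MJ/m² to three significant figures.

Solar declination: sin δ = sin ε · sin λ_s = sin 38.20° × sin 274.3° = -0.61667, so δ = -38.073°.
cos H₀ = −tan(+58.1°) tan(-38.073°) = 1.2585 ≥ 1 ⇒ polar night, H₀ = 0 and Q̄ = 0.
Inverse-square distance factor (a/d)² = 1.0412² = 1.084097.
Daily total = Q̄ × 12.00 h × 3600 s/h = 0.00 MJ/m².

0.00 MJ/m²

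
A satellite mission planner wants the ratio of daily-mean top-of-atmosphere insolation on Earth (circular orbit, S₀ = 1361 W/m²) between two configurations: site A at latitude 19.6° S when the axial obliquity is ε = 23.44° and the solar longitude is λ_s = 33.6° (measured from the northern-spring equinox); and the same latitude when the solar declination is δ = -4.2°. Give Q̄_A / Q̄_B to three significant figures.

— Configuration A (φ=-19.6°):
Solar declination: sin δ = sin ε · sin λ_s = sin 23.44° × sin 33.6° = 0.22013, so δ = +12.717°.
cos H₀ = −tan(-19.6°) tan(+12.717°) = 0.0804, H₀ = 1.4904 rad.
Bracket: H₀ sin φ sin δ + cos φ cos δ sin H₀ = 1.4904×-0.33545×0.22013 + 0.94206×0.97547×0.99677 = -0.110055 + 0.915983 = 0.805928.
Q̄ = (S₀/π) × [bracket] = (1361/π) × 0.805928 = 349.14 W/m².
— Configuration B (φ=-19.6°):
cos H₀ = −tan(-19.6°) tan(-4.200°) = -0.0261, H₀ = 1.5969 rad.
Bracket: H₀ sin φ sin δ + cos φ cos δ sin H₀ = 1.5969×-0.33545×-0.07324 + 0.94206×0.99731×0.99966 = 0.039233 + 0.939206 = 0.978439.
Q̄ = (S₀/π) × [bracket] = (1361/π) × 0.978439 = 423.88 W/m².
Ratio Q̄_A / Q̄_B = 349.14 / 423.88 = 0.8237.

Q̄_A / Q̄_B ≈ 0.824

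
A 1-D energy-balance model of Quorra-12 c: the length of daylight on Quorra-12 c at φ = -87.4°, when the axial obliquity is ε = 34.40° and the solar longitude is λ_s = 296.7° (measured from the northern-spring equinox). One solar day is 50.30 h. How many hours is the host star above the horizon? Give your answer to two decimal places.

Solar declination: sin δ = sin ε · sin λ_s = sin 34.40° × sin 296.7° = -0.50473, so δ = -30.313°.
Sunrise equation: cos H₀ = −tan φ · tan δ = -12.8752 ≤ −1, so the host star never sets (polar day) and H₀ = π.
Daylight = 2H₀/(2π) × 50.30 h = (3.1416/π) × 50.30 = 50.30 h.

50.30 h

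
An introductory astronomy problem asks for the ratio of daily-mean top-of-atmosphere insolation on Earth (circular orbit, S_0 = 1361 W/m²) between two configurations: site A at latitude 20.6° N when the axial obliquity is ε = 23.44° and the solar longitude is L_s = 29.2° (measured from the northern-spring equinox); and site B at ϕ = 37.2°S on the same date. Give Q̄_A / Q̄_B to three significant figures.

— Configuration A (ϕ=+20.6°):
Solar declination: sin δ = sin ε · sin L_s = sin 23.44° × sin 29.2° = 0.19406, so δ = +11.190°.
cos h₀ = −tan(+20.6°) tan(+11.190°) = -0.0744, h₀ = 1.6452 rad.
Bracket: h₀ sin ϕ sin δ + cos ϕ cos δ sin h₀ = 1.6452×0.35184×0.19406 + 0.93606×0.98099×0.99723 = 0.112331 + 0.915722 = 1.028053.
Q̄ = (S_0/π) × [bracket] = (1361/π) × 1.028053 = 445.37 W/m².
— Configuration B (ϕ=-37.2°):
cos h₀ = −tan(-37.2°) tan(+11.190°) = 0.1502, h₀ = 1.4201 rad.
Bracket: h₀ sin ϕ sin δ + cos ϕ cos δ sin h₀ = 1.4201×-0.60460×0.19406 + 0.79653×0.98099×0.98866 = -0.166618 + 0.772527 = 0.605909.
Q̄ = (S_0/π) × [bracket] = (1361/π) × 0.605909 = 262.49 W/m².
Ratio Q̄_A / Q̄_B = 445.37 / 262.49 = 1.697.

Q̄_A / Q̄_B ≈ 1.70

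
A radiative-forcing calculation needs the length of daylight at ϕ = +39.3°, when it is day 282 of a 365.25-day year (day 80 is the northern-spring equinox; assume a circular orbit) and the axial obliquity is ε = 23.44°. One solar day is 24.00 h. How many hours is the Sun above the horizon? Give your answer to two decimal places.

Solar longitude: L_s = 360° × (282 − 80)/365.25 = 199.097°.
sin δ = sin 23.44° × sin 199.097° = -0.13014, so δ = -7.478°.
cos h₀ = −tan ϕ · tan δ = −tan(+39.3°) × tan(-7.478°) = 0.1074, so h₀ = 1.4632 rad = 83.83°.
Daylight = 2h₀/(2π) × 24.00 h = (1.4632/π) × 24.00 = 11.18 h.

11.18 h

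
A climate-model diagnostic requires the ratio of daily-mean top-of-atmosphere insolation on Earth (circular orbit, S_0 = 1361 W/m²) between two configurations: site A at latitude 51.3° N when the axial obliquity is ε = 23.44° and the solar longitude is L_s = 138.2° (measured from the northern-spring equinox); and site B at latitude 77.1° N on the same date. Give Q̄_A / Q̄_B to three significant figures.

Q̄_A / Q̄_B ≈ 1.19

— Configuration A (ϕ=+51.3°):
Solar declination: sin δ = sin ε · sin L_s = sin 23.44° × sin 138.2° = 0.26514, so δ = +15.375°.
cos h₀ = −tan(+51.3°) tan(+15.375°) = -0.3432, h₀ = 1.9212 rad.
Bracket: h₀ sin ϕ sin δ + cos ϕ cos δ sin h₀ = 1.9212×0.78043×0.26514 + 0.62524×0.96421×0.93925 = 0.397541 + 0.566239 = 0.963780.
Q̄ = (S_0/π) × [bracket] = (1361/π) × 0.963780 = 417.53 W/m².
— Configuration B (ϕ=+77.1°):
cos h₀ = −tan(+77.1°) tan(+15.375°) = -1.2006 ≤ −1 ⇒ polar day, h₀ = π.
Bracket: h₀ sin ϕ sin δ + cos ϕ cos δ sin h₀ = 3.1416×0.97476×0.26514 + 0.22325×0.96421×0.00000 = 0.811940 + 0.000000 = 0.811940.
Q̄ = (S_0/π) × [bracket] = (1361/π) × 0.811940 = 351.75 W/m².
Ratio Q̄_A / Q̄_B = 417.53 / 351.75 = 1.187.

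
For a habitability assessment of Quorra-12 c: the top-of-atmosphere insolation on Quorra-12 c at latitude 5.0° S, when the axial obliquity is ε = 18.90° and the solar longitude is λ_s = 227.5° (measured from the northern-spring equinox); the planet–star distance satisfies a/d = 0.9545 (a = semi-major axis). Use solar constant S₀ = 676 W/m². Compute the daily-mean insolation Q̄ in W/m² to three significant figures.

Solar declination: sin δ = sin ε · sin λ_s = sin 18.90° × sin 227.5° = -0.23882, so δ = -13.817°.
cos H₀ = −tan(-5.0°) tan(-13.817°) = -0.0215, H₀ = 1.5923 rad.
Bracket: H₀ sin φ sin δ + cos φ cos δ sin H₀ = 1.5923×-0.08716×-0.23882 + 0.99619×0.97106×0.99977 = 0.033145 + 0.967138 = 1.000283.
Inverse-square distance factor (a/d)² = 0.9545² = 0.911070.
Q̄ = (S₀/π) × 0.911070 × [bracket] = (676/π) × 0.911070 × 1.000283 = 196.1 W/m².

Q̄ ≈ 196 W/m²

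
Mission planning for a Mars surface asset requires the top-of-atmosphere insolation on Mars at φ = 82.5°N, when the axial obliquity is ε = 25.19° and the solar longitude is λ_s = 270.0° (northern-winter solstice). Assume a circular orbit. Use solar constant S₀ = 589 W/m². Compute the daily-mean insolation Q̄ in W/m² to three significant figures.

Q̄ ≈ 0.00 W/m²

Solar declination: sin δ = sin ε · sin λ_s = sin 25.19° × sin 270.0° = -0.42562, so δ = -25.190°.
cos H₀ = −tan(+82.5°) tan(-25.190°) = 3.5727 ≥ 1 ⇒ polar night, H₀ = 0 and Q̄ = 0.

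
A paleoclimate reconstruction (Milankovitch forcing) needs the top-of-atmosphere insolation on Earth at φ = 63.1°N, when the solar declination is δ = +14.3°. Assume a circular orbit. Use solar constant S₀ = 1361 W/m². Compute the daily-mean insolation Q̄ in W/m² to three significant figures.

Q̄ ≈ 364 W/m²

cos H₀ = −tan(+63.1°) tan(+14.300°) = -0.5024, H₀ = 2.0972 rad.
Bracket: H₀ sin φ sin δ + cos φ cos δ sin H₀ = 2.0972×0.89180×0.24700 + 0.45243×0.96902×0.86462 = 0.461960 + 0.379061 = 0.841021.
Q̄ = (S₀/π) × [bracket] = (1361/π) × 0.841021 = 364.3 W/m².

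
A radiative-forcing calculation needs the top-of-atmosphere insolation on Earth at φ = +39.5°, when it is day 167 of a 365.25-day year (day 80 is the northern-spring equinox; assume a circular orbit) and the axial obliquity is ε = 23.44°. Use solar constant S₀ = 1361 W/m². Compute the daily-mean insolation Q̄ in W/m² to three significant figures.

Q̄ ≈ 498 W/m²

Solar longitude: λ_s = 360° × (167 − 80)/365.25 = 85.749°.
sin δ = sin 23.44° × sin 85.749° = 0.39669, so δ = +23.372°.
cos H₀ = −tan(+39.5°) tan(+23.372°) = -0.3562, H₀ = 1.9350 rad.
Bracket: H₀ sin φ sin δ + cos φ cos δ sin H₀ = 1.9350×0.63608×0.39669 + 0.77162×0.91795×0.93439 = 0.488252 + 0.661836 = 1.150088.
Q̄ = (S₀/π) × [bracket] = (1361/π) × 1.150088 = 498.2 W/m².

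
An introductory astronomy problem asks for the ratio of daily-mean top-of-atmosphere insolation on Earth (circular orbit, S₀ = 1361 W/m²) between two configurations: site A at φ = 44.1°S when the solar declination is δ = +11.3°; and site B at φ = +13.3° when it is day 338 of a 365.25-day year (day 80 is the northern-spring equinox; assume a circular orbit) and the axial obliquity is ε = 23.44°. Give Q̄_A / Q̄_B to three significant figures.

Q̄_A / Q̄_B ≈ 0.658

— Configuration A (φ=-44.1°):
cos H₀ = −tan(-44.1°) tan(+11.300°) = 0.1936, H₀ = 1.3759 rad.
Bracket: H₀ sin φ sin δ + cos φ cos δ sin H₀ = 1.3759×-0.69591×0.19595 + 0.71813×0.98061×0.98107 = -0.187623 + 0.690875 = 0.503252.
Q̄ = (S₀/π) × [bracket] = (1361/π) × 0.503252 = 218.02 W/m².
— Configuration B (φ=+13.3°):
Solar longitude: λ_s = 360° × (338 − 80)/365.25 = 254.292°.
sin δ = sin 23.44° × sin 254.292° = -0.38293, so δ = -22.515°.
cos H₀ = −tan(+13.3°) tan(-22.515°) = 0.0980, H₀ = 1.4726 rad.
Bracket: H₀ sin φ sin δ + cos φ cos δ sin H₀ = 1.4726×0.23005×-0.38293 + 0.97318×0.92378×0.99519 = -0.129726 + 0.894680 = 0.764954.
Q̄ = (S₀/π) × [bracket] = (1361/π) × 0.764954 = 331.39 W/m².
Ratio Q̄_A / Q̄_B = 218.02 / 331.39 = 0.6579.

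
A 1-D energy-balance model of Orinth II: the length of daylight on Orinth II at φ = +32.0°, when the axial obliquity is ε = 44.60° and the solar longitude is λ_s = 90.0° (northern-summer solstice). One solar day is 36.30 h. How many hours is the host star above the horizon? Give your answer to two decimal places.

25.82 h

Solar declination: sin δ = sin ε · sin λ_s = sin 44.60° × sin 90.0° = 0.70215, so δ = +44.600°.
cos H₀ = −tan φ · tan δ = −tan(+32.0°) × tan(+44.600°) = -0.6162, so H₀ = 2.2347 rad = 128.04°.
Daylight = 2H₀/(2π) × 36.30 h = (2.2347/π) × 36.30 = 25.82 h.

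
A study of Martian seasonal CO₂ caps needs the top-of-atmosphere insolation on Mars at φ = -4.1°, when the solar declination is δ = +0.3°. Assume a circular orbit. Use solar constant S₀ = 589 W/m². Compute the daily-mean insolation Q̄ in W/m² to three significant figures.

cos H₀ = −tan(-4.1°) tan(+0.300°) = 0.0004, H₀ = 1.5704 rad.
Bracket: H₀ sin φ sin δ + cos φ cos δ sin H₀ = 1.5704×-0.07150×0.00524 + 0.99744×0.99999×1.00000 = -0.000588 + 0.997430 = 0.996842.
Q̄ = (S₀/π) × [bracket] = (589/π) × 0.996842 = 186.9 W/m².

Q̄ ≈ 187 W/m²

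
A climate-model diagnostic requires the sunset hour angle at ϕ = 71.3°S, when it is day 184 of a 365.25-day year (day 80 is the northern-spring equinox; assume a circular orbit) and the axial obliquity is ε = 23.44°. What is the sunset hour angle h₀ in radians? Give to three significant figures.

h₀ = 0.00 rad

Solar longitude: L_s = 360° × (184 − 80)/365.25 = 102.505°.
sin δ = sin 23.44° × sin 102.505° = 0.38835, so δ = +22.852°.
cos h₀ = −tan ϕ · tan δ = 1.2451 ≥ 1, so the Sun never rises (polar night) and h₀ = 0.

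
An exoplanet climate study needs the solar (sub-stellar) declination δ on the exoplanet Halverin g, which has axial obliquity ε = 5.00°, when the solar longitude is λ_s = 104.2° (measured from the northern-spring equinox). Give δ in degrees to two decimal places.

sin δ = sin ε · sin λ_s = sin 5.00° × sin 104.2° = 0.084493.
δ = arcsin(0.084493) = +4.85°.

δ = +4.85°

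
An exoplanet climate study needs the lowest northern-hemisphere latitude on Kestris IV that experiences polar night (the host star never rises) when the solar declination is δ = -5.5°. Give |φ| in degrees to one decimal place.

|φ| = 84.5°

Polar night requires cos H₀ = −tan φ tan δ ≥ 1, i.e. tan φ tan δ ≤ −1.
The boundary is |tan φ| · |tan δ| = 1, so |φ| = 90° − |δ| = 90° − 5.5° = 84.5° in the northern hemisphere.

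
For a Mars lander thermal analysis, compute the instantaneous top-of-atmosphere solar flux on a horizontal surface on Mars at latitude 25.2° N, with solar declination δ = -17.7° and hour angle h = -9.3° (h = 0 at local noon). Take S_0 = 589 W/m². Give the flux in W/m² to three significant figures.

425 W/m²

cos θ_z = sin ϕ sin δ + cos ϕ cos δ cos h = -0.129451 + 0.850664 = 0.721213.
Flux = S_0 · cos θ_z = 589 × 0.721213 = 424.8 W/m².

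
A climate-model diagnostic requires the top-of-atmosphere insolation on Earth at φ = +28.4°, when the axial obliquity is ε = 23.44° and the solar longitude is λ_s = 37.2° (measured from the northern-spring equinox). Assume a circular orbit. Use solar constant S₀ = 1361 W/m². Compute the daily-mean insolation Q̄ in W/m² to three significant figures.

Q̄ ≈ 451 W/m²

Solar declination: sin δ = sin ε · sin λ_s = sin 23.44° × sin 37.2° = 0.24050, so δ = +13.916°.
cos H₀ = −tan(+28.4°) tan(+13.916°) = -0.1340, H₀ = 1.7052 rad.
Bracket: H₀ sin φ sin δ + cos φ cos δ sin H₀ = 1.7052×0.47562×0.24050 + 0.87965×0.97065×0.99099 = 0.195052 + 0.846139 = 1.041191.
Q̄ = (S₀/π) × [bracket] = (1361/π) × 1.041191 = 451.1 W/m².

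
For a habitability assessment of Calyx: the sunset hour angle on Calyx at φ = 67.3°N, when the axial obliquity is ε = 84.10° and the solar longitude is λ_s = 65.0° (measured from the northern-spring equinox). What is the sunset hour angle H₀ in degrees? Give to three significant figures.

Solar declination: sin δ = sin ε · sin λ_s = sin 84.10° × sin 65.0° = 0.90151, so δ = +64.357°.
Sunrise equation: cos H₀ = −tan φ · tan δ = -4.9799 ≤ −1, so the host star never sets (polar day) and H₀ = π.

H₀ = 180°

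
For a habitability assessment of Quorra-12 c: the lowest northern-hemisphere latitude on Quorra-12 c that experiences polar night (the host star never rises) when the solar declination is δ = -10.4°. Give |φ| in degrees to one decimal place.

|φ| = 79.6°

Polar night requires cos H₀ = −tan φ tan δ ≥ 1, i.e. tan φ tan δ ≤ −1.
The boundary is |tan φ| · |tan δ| = 1, so |φ| = 90° − |δ| = 90° − 10.4° = 79.6° in the northern hemisphere.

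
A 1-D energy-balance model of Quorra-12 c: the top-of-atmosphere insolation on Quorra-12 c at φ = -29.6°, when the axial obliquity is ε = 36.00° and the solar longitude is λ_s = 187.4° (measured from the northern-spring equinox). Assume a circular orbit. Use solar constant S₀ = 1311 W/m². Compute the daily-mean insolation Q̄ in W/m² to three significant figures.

Solar declination: sin δ = sin ε · sin λ_s = sin 36.00° × sin 187.4° = -0.07570, so δ = -4.342°.
cos H₀ = −tan(-29.6°) tan(-4.342°) = -0.0431, H₀ = 1.6139 rad.
Bracket: H₀ sin φ sin δ + cos φ cos δ sin H₀ = 1.6139×-0.49394×-0.07570 + 0.86949×0.99713×0.99907 = 0.060346 + 0.866188 = 0.926534.
Q̄ = (S₀/π) × [bracket] = (1311/π) × 0.926534 = 386.6 W/m².

Q̄ ≈ 387 W/m²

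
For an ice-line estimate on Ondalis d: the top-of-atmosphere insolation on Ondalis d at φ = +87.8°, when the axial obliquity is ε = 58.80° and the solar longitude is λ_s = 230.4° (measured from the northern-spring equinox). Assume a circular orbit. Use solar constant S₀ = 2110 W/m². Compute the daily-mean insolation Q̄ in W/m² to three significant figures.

Solar declination: sin δ = sin ε · sin λ_s = sin 58.80° × sin 230.4° = -0.65907, so δ = -41.229°.
cos H₀ = −tan(+87.8°) tan(-41.229°) = 22.8114 ≥ 1 ⇒ polar night, H₀ = 0 and Q̄ = 0.

Q̄ ≈ 0.00 W/m²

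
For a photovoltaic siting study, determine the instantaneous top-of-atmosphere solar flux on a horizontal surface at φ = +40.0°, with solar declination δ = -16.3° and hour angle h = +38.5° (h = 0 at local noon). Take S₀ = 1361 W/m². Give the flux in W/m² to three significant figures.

cos θ_z = sin φ sin δ + cos φ cos δ cos h = -0.180409 + 0.575415 = 0.395006.
Flux = S₀ · cos θ_z = 1361 × 0.395006 = 537.6 W/m².

538 W/m²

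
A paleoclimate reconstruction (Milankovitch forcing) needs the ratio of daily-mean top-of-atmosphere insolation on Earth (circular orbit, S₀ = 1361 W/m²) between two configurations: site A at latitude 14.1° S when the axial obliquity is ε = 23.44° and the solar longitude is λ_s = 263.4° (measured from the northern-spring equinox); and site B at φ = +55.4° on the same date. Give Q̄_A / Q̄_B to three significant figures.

Q̄_A / Q̄_B ≈ 9.04

— Configuration A (φ=-14.1°):
Solar declination: sin δ = sin ε · sin λ_s = sin 23.44° × sin 263.4° = -0.39515, so δ = -23.275°.
cos H₀ = −tan(-14.1°) tan(-23.275°) = -0.1080, H₀ = 1.6791 rad.
Bracket: H₀ sin φ sin δ + cos φ cos δ sin H₀ = 1.6791×-0.24362×-0.39515 + 0.96987×0.91862×0.99415 = 0.161641 + 0.885730 = 1.047371.
Q̄ = (S₀/π) × [bracket] = (1361/π) × 1.047371 = 453.74 W/m².
— Configuration B (φ=+55.4°):
cos H₀ = −tan(+55.4°) tan(-23.275°) = 0.6236, H₀ = 0.8975 rad.
Bracket: H₀ sin φ sin δ + cos φ cos δ sin H₀ = 0.8975×0.82314×-0.39515 + 0.56784×0.91862×0.78178 = -0.291924 + 0.407799 = 0.115875.
Q̄ = (S₀/π) × [bracket] = (1361/π) × 0.115875 = 50.199 W/m².
Ratio Q̄_A / Q̄_B = 453.74 / 50.199 = 9.039.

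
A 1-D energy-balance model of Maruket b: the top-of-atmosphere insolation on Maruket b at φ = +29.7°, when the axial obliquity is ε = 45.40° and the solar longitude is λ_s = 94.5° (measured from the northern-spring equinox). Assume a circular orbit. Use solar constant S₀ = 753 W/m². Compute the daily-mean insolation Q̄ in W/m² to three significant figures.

Solar declination: sin δ = sin ε · sin λ_s = sin 45.40° × sin 94.5° = 0.70983, so δ = +45.221°.
cos H₀ = −tan(+29.7°) tan(+45.221°) = -0.5748, H₀ = 2.1832 rad.
Bracket: H₀ sin φ sin δ + cos φ cos δ sin H₀ = 2.1832×0.49546×0.70983 + 0.86863×0.70437×0.81829 = 0.767815 + 0.500660 = 1.268475.
Q̄ = (S₀/π) × [bracket] = (753/π) × 1.268475 = 304.0 W/m².

Q̄ ≈ 304 W/m²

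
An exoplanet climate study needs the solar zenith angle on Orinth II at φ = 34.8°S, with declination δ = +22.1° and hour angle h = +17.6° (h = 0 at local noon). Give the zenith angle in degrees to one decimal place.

cos θ_z = sin φ sin δ + cos φ cos δ cos h = -0.214716 + 0.725205 = 0.510489.
θ_z = arccos(0.510489) = 59.3°.

θ_z = 59.3°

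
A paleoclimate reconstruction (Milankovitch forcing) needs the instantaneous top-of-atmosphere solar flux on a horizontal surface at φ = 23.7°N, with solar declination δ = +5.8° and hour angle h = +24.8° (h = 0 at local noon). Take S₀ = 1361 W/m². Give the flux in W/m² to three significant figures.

1.18e+03 W/m²

cos θ_z = sin φ sin δ + cos φ cos δ cos h = 0.040619 + 0.826963 = 0.867582.
Flux = S₀ · cos θ_z = 1361 × 0.867582 = 1181 W/m².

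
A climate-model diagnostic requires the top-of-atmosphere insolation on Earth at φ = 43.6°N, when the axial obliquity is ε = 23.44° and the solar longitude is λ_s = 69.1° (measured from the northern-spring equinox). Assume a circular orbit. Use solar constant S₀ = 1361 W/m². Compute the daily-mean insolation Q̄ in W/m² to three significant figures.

Q̄ ≈ 487 W/m²

Solar declination: sin δ = sin ε · sin λ_s = sin 23.44° × sin 69.1° = 0.37162, so δ = +21.815°.
cos H₀ = −tan(+43.6°) tan(+21.815°) = -0.3812, H₀ = 1.9619 rad.
Bracket: H₀ sin φ sin δ + cos φ cos δ sin H₀ = 1.9619×0.68962×0.37162 + 0.72417×0.92839×0.92450 = 0.502789 + 0.621553 = 1.124342.
Q̄ = (S₀/π) × [bracket] = (1361/π) × 1.124342 = 487.1 W/m².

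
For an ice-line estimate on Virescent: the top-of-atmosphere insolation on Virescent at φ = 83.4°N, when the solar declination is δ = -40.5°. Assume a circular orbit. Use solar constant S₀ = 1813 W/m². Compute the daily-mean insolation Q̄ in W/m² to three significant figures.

cos H₀ = −tan(+83.4°) tan(-40.500°) = 7.3816 ≥ 1 ⇒ polar night, H₀ = 0 and Q̄ = 0.

Q̄ ≈ 0.00 W/m²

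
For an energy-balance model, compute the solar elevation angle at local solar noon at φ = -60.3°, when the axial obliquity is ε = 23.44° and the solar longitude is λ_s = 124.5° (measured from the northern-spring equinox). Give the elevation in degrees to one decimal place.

10.6°

Solar declination: sin δ = sin ε · sin λ_s = sin 23.44° × sin 124.5° = 0.32783, so δ = +19.137°.
At local noon the hour angle is zero, so the zenith angle equals |φ − δ| = |-60.3° − (+19.137°)| = 79.437°.
Elevation = 90° − 79.437° = 10.6°.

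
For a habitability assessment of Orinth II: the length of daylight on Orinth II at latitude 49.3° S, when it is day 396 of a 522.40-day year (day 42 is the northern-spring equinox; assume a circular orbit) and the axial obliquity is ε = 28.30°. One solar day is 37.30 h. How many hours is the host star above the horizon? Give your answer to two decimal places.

Solar longitude: L_s = 360° × (396 − 42)/522.40 = 243.951°.
sin δ = sin 28.30° × sin 243.951° = -0.42593, so δ = -25.210°.
cos h₀ = −tan ϕ · tan δ = −tan(-49.3°) × tan(-25.210°) = -0.5473, so h₀ = 2.1500 rad = 123.18°.
Daylight = 2h₀/(2π) × 37.30 h = (2.1500/π) × 37.30 = 25.53 h.

25.53 h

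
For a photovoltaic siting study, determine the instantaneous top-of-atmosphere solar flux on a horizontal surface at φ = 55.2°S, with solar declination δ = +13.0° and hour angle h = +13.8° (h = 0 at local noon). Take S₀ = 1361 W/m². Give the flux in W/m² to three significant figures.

484 W/m²

cos θ_z = sin φ sin δ + cos φ cos δ cos h = -0.184718 + 0.540034 = 0.355316.
Flux = S₀ · cos θ_z = 1361 × 0.355316 = 483.6 W/m².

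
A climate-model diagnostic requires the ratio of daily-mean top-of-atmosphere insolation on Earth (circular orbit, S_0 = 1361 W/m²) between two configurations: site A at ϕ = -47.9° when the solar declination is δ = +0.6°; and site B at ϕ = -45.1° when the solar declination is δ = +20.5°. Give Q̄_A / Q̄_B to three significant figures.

— Configuration A (ϕ=-47.9°):
cos h₀ = −tan(-47.9°) tan(+0.600°) = 0.0116, h₀ = 1.5592 rad.
Bracket: h₀ sin ϕ sin δ + cos ϕ cos δ sin h₀ = 1.5592×-0.74198×0.01047 + 0.67043×0.99995×0.99993 = -0.012113 + 0.670350 = 0.658237.
Q̄ = (S_0/π) × [bracket] = (1361/π) × 0.658237 = 285.16 W/m².
— Configuration B (ϕ=-45.1°):
cos h₀ = −tan(-45.1°) tan(+20.500°) = 0.3752, h₀ = 1.1862 rad.
Bracket: h₀ sin ϕ sin δ + cos ϕ cos δ sin h₀ = 1.1862×-0.70834×0.35021 + 0.70587×0.93667×0.92695 = -0.294258 + 0.612869 = 0.318611.
Q̄ = (S_0/π) × [bracket] = (1361/π) × 0.318611 = 138.03 W/m².
Ratio Q̄_A / Q̄_B = 285.16 / 138.03 = 2.066.

Q̄_A / Q̄_B ≈ 2.07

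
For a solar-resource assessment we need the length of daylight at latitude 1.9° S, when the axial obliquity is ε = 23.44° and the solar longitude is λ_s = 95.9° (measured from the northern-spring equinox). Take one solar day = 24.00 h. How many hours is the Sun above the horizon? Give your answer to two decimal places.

11.89 h

Solar declination: sin δ = sin ε · sin λ_s = sin 23.44° × sin 95.9° = 0.39568, so δ = +23.308°.
cos H₀ = −tan φ · tan δ = −tan(-1.9°) × tan(+23.308°) = 0.0143, so H₀ = 1.5565 rad = 89.18°.
Daylight = 2H₀/(2π) × 24.00 h = (1.5565/π) × 24.00 = 11.89 h.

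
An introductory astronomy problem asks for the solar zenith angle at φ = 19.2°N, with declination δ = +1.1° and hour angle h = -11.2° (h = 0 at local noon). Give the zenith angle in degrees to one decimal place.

θ_z = 21.2°

cos θ_z = sin φ sin δ + cos φ cos δ cos h = 0.006313 + 0.926220 = 0.932533.
θ_z = arccos(0.932533) = 21.2°.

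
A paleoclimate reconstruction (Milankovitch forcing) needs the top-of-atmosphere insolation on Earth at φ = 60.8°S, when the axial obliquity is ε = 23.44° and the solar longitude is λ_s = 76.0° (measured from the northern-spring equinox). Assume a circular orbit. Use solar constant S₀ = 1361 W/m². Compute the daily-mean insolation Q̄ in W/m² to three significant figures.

Solar declination: sin δ = sin ε · sin λ_s = sin 23.44° × sin 76.0° = 0.38597, so δ = +22.704°.
cos H₀ = −tan(-60.8°) tan(+22.704°) = 0.7486, H₀ = 0.7248 rad.
Bracket: H₀ sin φ sin δ + cos φ cos δ sin H₀ = 0.7248×-0.87292×0.38597 + 0.48786×0.92251×0.66299 = -0.244200 + 0.298382 = 0.054182.
Q̄ = (S₀/π) × [bracket] = (1361/π) × 0.054182 = 23.47 W/m².

Q̄ ≈ 23.5 W/m²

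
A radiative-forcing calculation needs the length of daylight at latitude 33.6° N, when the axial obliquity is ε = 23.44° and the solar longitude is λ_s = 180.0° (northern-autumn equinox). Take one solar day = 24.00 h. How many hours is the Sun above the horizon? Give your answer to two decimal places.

Solar declination: sin δ = sin ε · sin λ_s = sin 23.44° × sin 180.0° = 0.00000, so δ = +0.000°.
cos H₀ = −tan φ · tan δ = −tan(+33.6°) × tan(+0.000°) = -0.0000, so H₀ = 1.5708 rad = 90.00°.
Daylight = 2H₀/(2π) × 24.00 h = (1.5708/π) × 24.00 = 12.00 h.

12.00 h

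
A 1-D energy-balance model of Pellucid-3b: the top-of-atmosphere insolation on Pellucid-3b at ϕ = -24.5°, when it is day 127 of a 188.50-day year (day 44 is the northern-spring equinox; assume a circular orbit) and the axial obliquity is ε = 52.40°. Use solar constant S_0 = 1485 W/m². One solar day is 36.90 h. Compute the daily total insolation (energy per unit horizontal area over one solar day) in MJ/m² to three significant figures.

Solar longitude: L_s = 360° × (127 − 44)/188.50 = 158.515°.
sin δ = sin 52.40° × sin 158.515° = 0.29019, so δ = +16.869°.
cos h₀ = −tan(-24.5°) tan(+16.869°) = 0.1382, h₀ = 1.4322 rad.
Bracket: h₀ sin ϕ sin δ + cos ϕ cos δ sin h₀ = 1.4322×-0.41469×0.29019 + 0.90996×0.95697×0.99041 = -0.172349 + 0.862453 = 0.690104.
Q̄ = (S_0/π) × [bracket] = (1485/π) × 0.690104 = 326.21 W/m².
Daily total = Q̄ × 36.90 h × 3600 s/h = 326.21 × 36.90 × 3600 / 10⁶ = 43.33 MJ/m².

43.3 MJ/m²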